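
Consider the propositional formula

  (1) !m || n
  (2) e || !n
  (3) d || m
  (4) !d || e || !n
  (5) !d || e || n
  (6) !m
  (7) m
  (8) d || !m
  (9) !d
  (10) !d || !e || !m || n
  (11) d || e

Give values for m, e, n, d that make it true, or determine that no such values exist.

No satisfying assignment exists.

Case m = True:
  Clause (!m) is falsified — contradiction.
Case m = False:
  Clause (m) is falsified — contradiction.
Both cases fail, so the formula is unsatisfiable.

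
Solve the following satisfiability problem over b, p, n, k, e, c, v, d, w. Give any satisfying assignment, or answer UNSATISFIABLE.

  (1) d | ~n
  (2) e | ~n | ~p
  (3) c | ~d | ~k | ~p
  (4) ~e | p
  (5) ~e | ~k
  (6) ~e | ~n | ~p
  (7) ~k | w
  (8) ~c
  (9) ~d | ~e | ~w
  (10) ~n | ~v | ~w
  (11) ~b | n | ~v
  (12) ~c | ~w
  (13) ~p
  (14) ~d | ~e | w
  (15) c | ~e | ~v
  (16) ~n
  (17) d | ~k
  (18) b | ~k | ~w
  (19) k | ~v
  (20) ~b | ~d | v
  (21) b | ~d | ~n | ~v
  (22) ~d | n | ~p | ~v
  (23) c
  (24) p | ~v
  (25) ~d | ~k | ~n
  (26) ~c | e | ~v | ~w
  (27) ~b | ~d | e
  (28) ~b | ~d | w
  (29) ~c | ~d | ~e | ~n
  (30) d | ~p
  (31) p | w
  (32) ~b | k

The formula is unsatisfiable.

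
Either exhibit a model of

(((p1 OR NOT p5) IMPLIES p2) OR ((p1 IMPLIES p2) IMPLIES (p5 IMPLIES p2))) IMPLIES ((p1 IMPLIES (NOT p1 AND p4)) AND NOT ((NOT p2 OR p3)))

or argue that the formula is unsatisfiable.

p1: False; p2: True; p3: False; p4: True; p5: False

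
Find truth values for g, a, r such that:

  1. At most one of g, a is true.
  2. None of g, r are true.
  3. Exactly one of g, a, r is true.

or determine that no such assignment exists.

g = False, a = True, r = False

  (1) {g, a}: 1 true — at most one ✓
  (2) {g, r}: 0 true — none ✓
  (3) {g, a, r}: 1 true — exactly one ✓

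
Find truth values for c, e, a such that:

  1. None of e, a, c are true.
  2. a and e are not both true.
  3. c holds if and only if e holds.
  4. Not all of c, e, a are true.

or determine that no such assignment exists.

c: False, e: False, a: False

  (1) {e, a, c}: 0 true — none ✓
  (2) a=F, e=F — not both ✓
  (3) c=F, e=F — same ✓
  (4) {c, e, a}: 0/3 true — not all ✓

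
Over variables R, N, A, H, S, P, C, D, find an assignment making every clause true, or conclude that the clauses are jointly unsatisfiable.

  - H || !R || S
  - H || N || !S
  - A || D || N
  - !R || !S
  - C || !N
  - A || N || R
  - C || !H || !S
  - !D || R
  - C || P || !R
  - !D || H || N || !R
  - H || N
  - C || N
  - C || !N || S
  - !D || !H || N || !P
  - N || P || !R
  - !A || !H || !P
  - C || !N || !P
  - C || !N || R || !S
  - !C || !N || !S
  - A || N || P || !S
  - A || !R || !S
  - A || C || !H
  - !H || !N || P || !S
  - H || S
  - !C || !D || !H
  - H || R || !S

Set R = True.
  then (!R || !S) forces S = False.
  then (H || S) forces H = True.
Set N = True.
  then (C || !N) forces C = True.
  then (!C || !D || !H) forces D = False.
Set A = False.
Set P = False.
All clauses satisfied.

R: True, N: True, A: False, H: True, S: False, P: False, C: True, D: False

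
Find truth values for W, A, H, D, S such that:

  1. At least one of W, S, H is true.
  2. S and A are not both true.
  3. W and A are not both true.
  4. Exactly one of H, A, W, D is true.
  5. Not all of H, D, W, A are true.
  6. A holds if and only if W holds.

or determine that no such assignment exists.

W = False; A = False; H = True; D = False; S = False

  (1) {W, S, H}: 1 true — at least one ✓
  (2) S=F, A=F — not both ✓
  (3) W=F, A=F — not both ✓
  (4) {H, A, W, D}: 1 true — exactly one ✓
  (5) {H, D, W, A}: 1/4 true — not all ✓
  (6) A=F, W=F — same ✓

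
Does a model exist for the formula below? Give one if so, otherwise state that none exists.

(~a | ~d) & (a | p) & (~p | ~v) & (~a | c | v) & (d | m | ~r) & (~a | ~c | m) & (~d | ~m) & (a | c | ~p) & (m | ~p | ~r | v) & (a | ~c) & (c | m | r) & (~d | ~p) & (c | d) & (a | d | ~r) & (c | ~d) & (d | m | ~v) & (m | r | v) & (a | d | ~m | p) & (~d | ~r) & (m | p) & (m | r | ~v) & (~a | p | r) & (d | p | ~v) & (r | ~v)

a: True, r: True, d: False, c: True, m: True, v: False, p: True

Try a = False:
  (a | p) forces p = True.
  (~p | ~v) forces v = False.
  (a | c | ~p) forces c = True.
  clause (a | ~c) is falsified — backtrack.
So a = True.
  then (~a | ~d) forces d = False.
  then (c | d) forces c = True.
  then (~a | ~c | m) forces m = True.
Set r = True.
Set v = False.
Set p = True.
All clauses satisfied.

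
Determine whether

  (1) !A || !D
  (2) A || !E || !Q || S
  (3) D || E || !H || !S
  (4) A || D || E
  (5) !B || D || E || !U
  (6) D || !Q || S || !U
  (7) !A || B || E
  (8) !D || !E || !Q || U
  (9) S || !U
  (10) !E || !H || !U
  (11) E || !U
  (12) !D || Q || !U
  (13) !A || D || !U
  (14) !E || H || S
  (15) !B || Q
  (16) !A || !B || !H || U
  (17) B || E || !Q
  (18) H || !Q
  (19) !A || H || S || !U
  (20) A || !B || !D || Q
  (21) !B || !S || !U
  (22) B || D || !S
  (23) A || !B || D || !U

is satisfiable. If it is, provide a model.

H = True, B = True, S = True, E = False, D = True, A = False, Q = True, U = False

Set H = True.
Set B = True.
  then (!B || Q) forces Q = True.
Set S = True.
  then (!B || !S || !U) forces U = False.
  then (!A || !B || !H || U) forces A = False.
Set E = False.
  then (D || E || !H || !S) forces D = True.
All clauses satisfied.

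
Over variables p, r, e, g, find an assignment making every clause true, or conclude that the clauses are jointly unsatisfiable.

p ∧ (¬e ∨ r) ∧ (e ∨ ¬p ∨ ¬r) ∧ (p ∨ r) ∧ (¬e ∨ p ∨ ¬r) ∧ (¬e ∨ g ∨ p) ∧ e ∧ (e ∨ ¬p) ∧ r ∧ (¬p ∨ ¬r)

UNSATISFIABLE

Case r = True:
  (p) forces p = True.
  Clause (¬p ∨ ¬r) is falsified — contradiction.
Case r = False:
  Clause (r) is falsified — contradiction.
Both cases fail, so the formula is unsatisfiable.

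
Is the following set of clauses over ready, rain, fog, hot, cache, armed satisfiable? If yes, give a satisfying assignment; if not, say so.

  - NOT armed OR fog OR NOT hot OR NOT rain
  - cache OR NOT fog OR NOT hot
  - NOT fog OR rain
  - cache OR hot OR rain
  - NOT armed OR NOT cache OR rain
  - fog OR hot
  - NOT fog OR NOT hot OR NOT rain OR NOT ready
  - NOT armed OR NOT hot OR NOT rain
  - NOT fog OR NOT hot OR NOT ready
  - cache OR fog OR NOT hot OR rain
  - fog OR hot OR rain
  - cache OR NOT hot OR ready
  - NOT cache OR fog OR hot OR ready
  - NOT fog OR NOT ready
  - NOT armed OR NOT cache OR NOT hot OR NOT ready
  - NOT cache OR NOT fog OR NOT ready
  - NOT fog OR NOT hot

Set ready = True.
  then (NOT fog OR NOT ready) forces fog = False.
  then (fog OR hot) forces hot = True.
Set rain = False.
  then (cache OR fog OR NOT hot OR rain) forces cache = True.
  then (NOT armed OR NOT cache OR NOT hot OR NOT ready) forces armed = False.
All clauses satisfied.

ready=T; rain=F; fog=F; hot=T; cache=T; armed=F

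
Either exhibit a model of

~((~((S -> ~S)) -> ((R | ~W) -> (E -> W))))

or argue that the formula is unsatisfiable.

R = False; E = True; S = True; W = False

  ~((~((S -> ~S)) -> ((R | ~W) -> (E -> W)))) = True
    ~((S -> ~S)) -> ((R | ~W) -> (E -> W)) = False
      ~((S -> ~S)) = True
        S -> ~S = False
          ~S = False
      (R | ~W) -> (E -> W) = False
        R | ~W = True
          ~W = True
        E -> W = False
The formula evaluates to True.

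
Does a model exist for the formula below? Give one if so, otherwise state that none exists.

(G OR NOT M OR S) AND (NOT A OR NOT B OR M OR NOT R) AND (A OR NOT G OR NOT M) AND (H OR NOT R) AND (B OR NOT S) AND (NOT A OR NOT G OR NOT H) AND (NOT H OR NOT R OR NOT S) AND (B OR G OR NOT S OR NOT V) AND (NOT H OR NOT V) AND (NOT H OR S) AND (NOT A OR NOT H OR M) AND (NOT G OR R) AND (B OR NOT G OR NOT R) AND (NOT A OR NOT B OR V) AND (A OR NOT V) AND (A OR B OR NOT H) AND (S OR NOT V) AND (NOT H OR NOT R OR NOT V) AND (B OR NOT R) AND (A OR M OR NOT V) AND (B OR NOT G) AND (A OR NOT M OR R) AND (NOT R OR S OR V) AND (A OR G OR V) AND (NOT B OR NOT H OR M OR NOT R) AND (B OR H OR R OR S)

Set S = True.
  then (B OR NOT S) forces B = True.
Try R = True:
  (H OR NOT R) forces H = True.
  clause (NOT H OR NOT R OR NOT S) is falsified — backtrack.
So R = False.
  then (NOT G OR R) forces G = False.
Set A = True.
  then (NOT A OR NOT B OR V) forces V = True.
  then (NOT H OR NOT V) forces H = False.
Set M = False.
All clauses satisfied.

S = True; B = True; R = False; G = False; A = True; V = True; H = False; M = False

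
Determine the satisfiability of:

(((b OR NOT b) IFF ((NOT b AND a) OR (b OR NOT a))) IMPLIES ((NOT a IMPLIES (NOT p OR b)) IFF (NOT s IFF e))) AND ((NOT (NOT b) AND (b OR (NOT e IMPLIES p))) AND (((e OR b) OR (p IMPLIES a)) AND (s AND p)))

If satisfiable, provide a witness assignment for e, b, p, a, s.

e = False; b = True; p = True; a = False; s = True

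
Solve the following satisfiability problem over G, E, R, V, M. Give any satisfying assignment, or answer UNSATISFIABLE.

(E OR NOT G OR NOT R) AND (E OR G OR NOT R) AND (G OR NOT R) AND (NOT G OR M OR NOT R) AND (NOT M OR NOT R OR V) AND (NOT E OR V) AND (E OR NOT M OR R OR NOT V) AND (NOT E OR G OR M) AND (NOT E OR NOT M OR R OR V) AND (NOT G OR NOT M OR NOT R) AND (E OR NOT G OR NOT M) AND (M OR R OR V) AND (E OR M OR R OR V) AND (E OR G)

G=T, E=F, R=F, V=T, M=F

Set G = True.
Set E = False.
  then (E OR NOT G OR NOT R) forces R = False.
  then (E OR NOT G OR NOT M) forces M = False.
  then (M OR R OR V) forces V = True.
All clauses satisfied.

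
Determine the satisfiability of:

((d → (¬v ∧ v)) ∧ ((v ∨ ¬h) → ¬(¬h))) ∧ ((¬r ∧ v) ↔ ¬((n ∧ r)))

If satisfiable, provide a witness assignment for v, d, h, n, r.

v: True; d: False; h: True; n: False; r: False

  (d → (¬v ∧ v)) ∧ ((v ∨ ¬h) → ¬(¬h)) = True
    d → (¬v ∧ v) = True
      ¬v ∧ v = False
        ¬v = False
    (v ∨ ¬h) → ¬(¬h) = True
      v ∨ ¬h = True
        ¬h = False
      ¬(¬h) = True
        ¬h = False
  (¬r ∧ v) ↔ ¬((n ∧ r)) = True
    ¬r ∧ v = True
      ¬r = True
    ¬((n ∧ r)) = True
      n ∧ r = False
Both conjuncts True, so the formula holds.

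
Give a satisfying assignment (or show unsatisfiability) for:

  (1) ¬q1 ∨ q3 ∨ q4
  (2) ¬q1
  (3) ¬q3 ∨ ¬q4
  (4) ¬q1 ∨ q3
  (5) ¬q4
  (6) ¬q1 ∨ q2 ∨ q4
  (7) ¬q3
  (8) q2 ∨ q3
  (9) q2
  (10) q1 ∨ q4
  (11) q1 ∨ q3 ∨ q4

UNSATISFIABLE

Case q1 = True:
  Clause (¬q1) is falsified — contradiction.
Case q1 = False:
  (¬q4) forces q4 = False.
  Clause (q1 ∨ q4) is falsified — contradiction.
Both cases fail, so the formula is unsatisfiable.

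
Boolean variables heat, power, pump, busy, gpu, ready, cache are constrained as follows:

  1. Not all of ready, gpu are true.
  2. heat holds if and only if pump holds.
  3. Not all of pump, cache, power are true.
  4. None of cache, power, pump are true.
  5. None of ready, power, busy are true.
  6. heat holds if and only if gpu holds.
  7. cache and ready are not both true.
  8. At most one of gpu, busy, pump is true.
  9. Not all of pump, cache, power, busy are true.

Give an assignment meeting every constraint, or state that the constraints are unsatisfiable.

heat = False, power = False, pump = False, busy = False, gpu = False, ready = False, cache = False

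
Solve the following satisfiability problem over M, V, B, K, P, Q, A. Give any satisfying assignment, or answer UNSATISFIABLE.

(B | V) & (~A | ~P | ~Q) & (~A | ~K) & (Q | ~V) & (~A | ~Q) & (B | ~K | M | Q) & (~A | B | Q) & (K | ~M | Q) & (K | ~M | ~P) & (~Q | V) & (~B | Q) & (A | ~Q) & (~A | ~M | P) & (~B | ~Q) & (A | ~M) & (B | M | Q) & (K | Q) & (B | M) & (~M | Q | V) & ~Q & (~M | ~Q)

Case Q = True:
  Clause (~Q) is falsified — contradiction.
Case Q = False:
  (Q | ~V) forces V = False.
  (B | V) forces B = True.
  Clause (~B | Q) is falsified — contradiction.
Both cases fail, so the formula is unsatisfiable.

The formula is unsatisfiable.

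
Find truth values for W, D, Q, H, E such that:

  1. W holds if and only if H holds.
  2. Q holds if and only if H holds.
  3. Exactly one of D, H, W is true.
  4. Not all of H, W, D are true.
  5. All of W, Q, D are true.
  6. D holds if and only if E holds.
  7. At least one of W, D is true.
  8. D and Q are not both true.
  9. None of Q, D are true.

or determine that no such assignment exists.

Unsatisfiable — no assignment works.

Case D = True:
  Constraint (9) is violated (D=T) — contradiction.
Case D = False:
  Constraint (5) is violated (D=F) — contradiction.
Both cases fail — unsatisfiable.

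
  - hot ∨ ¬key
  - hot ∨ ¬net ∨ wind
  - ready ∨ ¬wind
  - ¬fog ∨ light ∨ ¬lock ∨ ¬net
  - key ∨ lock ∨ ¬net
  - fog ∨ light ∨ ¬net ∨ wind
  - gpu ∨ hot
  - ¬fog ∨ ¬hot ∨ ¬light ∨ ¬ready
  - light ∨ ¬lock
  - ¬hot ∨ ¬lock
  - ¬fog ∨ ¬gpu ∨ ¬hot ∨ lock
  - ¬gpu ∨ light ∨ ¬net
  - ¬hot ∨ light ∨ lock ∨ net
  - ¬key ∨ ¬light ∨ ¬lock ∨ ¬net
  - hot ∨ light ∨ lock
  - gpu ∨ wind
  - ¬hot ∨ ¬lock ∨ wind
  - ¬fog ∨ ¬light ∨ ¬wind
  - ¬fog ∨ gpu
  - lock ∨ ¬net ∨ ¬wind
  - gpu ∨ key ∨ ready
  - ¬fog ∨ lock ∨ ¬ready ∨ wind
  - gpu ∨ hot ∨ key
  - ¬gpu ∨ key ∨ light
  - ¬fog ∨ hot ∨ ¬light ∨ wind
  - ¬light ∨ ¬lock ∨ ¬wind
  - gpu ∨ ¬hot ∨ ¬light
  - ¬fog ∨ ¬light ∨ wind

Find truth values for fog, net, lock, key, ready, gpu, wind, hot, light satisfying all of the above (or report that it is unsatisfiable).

Set fog = False.
Set net = False.
Set lock = False.
Set key = True.
  then (hot ∨ ¬key) forces hot = True.
  then (¬hot ∨ light ∨ lock ∨ net) forces light = True.
  then (gpu ∨ ¬hot ∨ ¬light) forces gpu = True.
Set ready = True.
Set wind = False.
All clauses satisfied.

fog: False, net: False, lock: False, key: True, ready: True, gpu: True, wind: False, hot: True, light: True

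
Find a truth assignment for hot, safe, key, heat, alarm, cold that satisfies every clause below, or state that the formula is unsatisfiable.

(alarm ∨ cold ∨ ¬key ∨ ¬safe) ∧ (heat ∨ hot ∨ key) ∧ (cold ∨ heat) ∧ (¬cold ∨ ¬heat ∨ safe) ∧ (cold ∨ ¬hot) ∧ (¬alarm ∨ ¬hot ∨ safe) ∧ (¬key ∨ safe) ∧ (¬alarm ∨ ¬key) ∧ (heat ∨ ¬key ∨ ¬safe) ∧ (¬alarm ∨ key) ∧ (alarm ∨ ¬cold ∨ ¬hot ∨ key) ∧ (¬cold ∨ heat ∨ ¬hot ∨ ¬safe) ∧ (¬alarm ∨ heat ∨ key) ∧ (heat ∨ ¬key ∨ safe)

hot=F, safe=F, key=F, heat=T, alarm=F, cold=F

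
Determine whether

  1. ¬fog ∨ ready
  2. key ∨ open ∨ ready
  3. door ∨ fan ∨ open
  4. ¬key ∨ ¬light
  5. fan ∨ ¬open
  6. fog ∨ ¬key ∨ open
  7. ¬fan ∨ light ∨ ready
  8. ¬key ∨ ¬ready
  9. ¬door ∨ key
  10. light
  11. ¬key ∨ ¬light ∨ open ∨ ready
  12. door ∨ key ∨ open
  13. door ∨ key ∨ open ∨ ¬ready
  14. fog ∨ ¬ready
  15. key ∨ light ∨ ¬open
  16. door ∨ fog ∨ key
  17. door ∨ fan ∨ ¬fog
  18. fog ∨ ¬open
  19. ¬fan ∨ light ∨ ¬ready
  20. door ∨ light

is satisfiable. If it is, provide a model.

fog: True, open: True, ready: True, key: False, light: True, fan: True, door: False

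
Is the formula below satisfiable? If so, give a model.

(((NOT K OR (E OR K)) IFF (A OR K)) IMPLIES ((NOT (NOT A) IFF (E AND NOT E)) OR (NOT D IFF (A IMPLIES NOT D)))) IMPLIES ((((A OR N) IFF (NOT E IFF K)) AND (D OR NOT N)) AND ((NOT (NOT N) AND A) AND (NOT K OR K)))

N: True, E: True, K: False, D: True, A: True

  (((NOT K OR (E OR K)) IFF (A OR K)) IMPLIES ((NOT (NOT A) IFF (E AND NOT E)) OR (NOT D IFF (A IMPLIES NOT D)))) IMPLIES ((((A OR N) IFF (NOT E IFF K)) AND (D OR NOT N)) AND ((NOT (NOT N) AND A) AND (NOT K OR K))) = True
    ((NOT K OR (E OR K)) IFF (A OR K)) IMPLIES ((NOT (NOT A) IFF (E AND NOT E)) OR (NOT D IFF (A IMPLIES NOT D))) = True
      (NOT K OR (E OR K)) IFF (A OR K) = True
        NOT K OR (E OR K) = True
          NOT K = True
          E OR K = True
        A OR K = True
      (NOT (NOT A) IFF (E AND NOT E)) OR (NOT D IFF (A IMPLIES NOT D)) = True
        NOT (NOT A) IFF (E AND NOT E) = False
          NOT (NOT A) = True
            NOT A = False
          E AND NOT E = False
            NOT E = False
        NOT D IFF (A IMPLIES NOT D) = True
          NOT D = False
          A IMPLIES NOT D = False
            NOT D = False
    (((A OR N) IFF (NOT E IFF K)) AND (D OR NOT N)) AND ((NOT (NOT N) AND A) AND (NOT K OR K)) = True
      ((A OR N) IFF (NOT E IFF K)) AND (D OR NOT N) = True
        (A OR N) IFF (NOT E IFF K) = True
          A OR N = True
          NOT E IFF K = True
            NOT E = False
        D OR NOT N = True
          NOT N = False
      (NOT (NOT N) AND A) AND (NOT K OR K) = True
        NOT (NOT N) AND A = True
          NOT (NOT N) = True
            NOT N = False
        NOT K OR K = True
          NOT K = True
The formula evaluates to True.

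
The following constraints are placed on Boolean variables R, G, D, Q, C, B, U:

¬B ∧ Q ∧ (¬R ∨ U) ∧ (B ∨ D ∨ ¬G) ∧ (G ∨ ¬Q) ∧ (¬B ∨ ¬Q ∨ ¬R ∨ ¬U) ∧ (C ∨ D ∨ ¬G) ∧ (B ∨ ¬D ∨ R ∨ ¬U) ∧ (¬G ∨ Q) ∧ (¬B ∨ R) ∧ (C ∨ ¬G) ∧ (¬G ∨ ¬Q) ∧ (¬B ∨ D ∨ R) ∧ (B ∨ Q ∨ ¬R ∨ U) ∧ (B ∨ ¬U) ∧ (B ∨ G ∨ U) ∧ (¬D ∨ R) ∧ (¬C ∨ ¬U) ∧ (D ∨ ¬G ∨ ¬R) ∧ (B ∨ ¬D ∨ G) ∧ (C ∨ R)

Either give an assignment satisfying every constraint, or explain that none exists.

Case Q = True:
  (¬B) forces B = False.
  (G ∨ ¬Q) forces G = True.
  Clause (¬G ∨ ¬Q) is falsified — contradiction.
Case Q = False:
  Clause (Q) is falsified — contradiction.
Both cases fail, so the formula is unsatisfiable.

Unsatisfiable — no assignment works.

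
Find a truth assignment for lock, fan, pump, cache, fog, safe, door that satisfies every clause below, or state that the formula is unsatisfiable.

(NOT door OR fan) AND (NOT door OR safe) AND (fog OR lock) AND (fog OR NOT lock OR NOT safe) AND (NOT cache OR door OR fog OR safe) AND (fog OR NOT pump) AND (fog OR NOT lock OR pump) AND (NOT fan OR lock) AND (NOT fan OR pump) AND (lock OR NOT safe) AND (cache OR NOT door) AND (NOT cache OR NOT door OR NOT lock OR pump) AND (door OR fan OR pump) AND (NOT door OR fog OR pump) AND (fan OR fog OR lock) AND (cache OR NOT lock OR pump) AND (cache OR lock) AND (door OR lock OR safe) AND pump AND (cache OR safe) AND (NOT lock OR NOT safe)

lock = True, fan = False, pump = True, cache = True, fog = True, safe = False, door = False

Unit clause (pump) forces pump = True.
In (fog OR NOT pump) only fog is left, so fog = True.
Try lock = False:
  (NOT fan OR lock) forces fan = False.
  (NOT door OR fan) forces door = False.
  (lock OR NOT safe) forces safe = False.
  clause (door OR lock OR safe) is falsified — backtrack.
So lock = True.
  then (NOT lock OR NOT safe) forces safe = False.
  then (NOT door OR safe) forces door = False.
  then (cache OR safe) forces cache = True.
Set fan = False.
All clauses satisfied.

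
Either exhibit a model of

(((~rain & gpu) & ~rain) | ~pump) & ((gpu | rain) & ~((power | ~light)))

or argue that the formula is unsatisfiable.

pump = False; rain = True; light = True; power = False; gpu = False

  ((~rain & gpu) & ~rain) | ~pump = True
    (~rain & gpu) & ~rain = False
      ~rain & gpu = False
        ~rain = False
      ~rain = False
    ~pump = True
  (gpu | rain) & ~((power | ~light)) = True
    gpu | rain = True
    ~((power | ~light)) = True
      power | ~light = False
        ~light = False
Both conjuncts True, so the formula holds.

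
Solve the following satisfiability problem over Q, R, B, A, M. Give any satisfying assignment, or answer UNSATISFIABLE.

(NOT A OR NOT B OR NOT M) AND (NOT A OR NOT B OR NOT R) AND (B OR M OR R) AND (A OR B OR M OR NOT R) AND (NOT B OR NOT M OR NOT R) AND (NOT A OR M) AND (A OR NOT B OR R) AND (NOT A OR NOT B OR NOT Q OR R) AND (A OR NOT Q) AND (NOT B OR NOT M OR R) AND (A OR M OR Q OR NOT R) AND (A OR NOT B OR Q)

Set Q = False.
Set R = True.
Set B = False.
Set A = True.
  then (NOT A OR M) forces M = True.
All clauses satisfied.

Q=F; R=T; B=F; A=T; M=T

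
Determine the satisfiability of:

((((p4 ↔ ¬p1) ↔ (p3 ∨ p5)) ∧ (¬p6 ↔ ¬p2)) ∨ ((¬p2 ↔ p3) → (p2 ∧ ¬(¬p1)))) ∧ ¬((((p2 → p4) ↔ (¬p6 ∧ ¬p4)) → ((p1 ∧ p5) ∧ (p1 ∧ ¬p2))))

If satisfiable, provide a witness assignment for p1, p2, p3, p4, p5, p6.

p1 = True, p2 = True, p3 = True, p4 = False, p5 = True, p6 = True

  (((p4 ↔ ¬p1) ↔ (p3 ∨ p5)) ∧ (¬p6 ↔ ¬p2)) ∨ ((¬p2 ↔ p3) → (p2 ∧ ¬(¬p1))) = True
    ((p4 ↔ ¬p1) ↔ (p3 ∨ p5)) ∧ (¬p6 ↔ ¬p2) = True
      (p4 ↔ ¬p1) ↔ (p3 ∨ p5) = True
        p4 ↔ ¬p1 = True
          ¬p1 = False
        p3 ∨ p5 = True
      ¬p6 ↔ ¬p2 = True
        ¬p6 = False
        ¬p2 = False
    (¬p2 ↔ p3) → (p2 ∧ ¬(¬p1)) = True
      ¬p2 ↔ p3 = False
        ¬p2 = False
      p2 ∧ ¬(¬p1) = True
        ¬(¬p1) = True
          ¬p1 = False
  ¬((((p2 → p4) ↔ (¬p6 ∧ ¬p4)) → ((p1 ∧ p5) ∧ (p1 ∧ ¬p2)))) = True
    ((p2 → p4) ↔ (¬p6 ∧ ¬p4)) → ((p1 ∧ p5) ∧ (p1 ∧ ¬p2)) = False
      (p2 → p4) ↔ (¬p6 ∧ ¬p4) = True
        p2 → p4 = False
        ¬p6 ∧ ¬p4 = False
          ¬p6 = False
          ¬p4 = True
      (p1 ∧ p5) ∧ (p1 ∧ ¬p2) = False
        p1 ∧ p5 = True
        p1 ∧ ¬p2 = False
          ¬p2 = False
Both conjuncts True, so the formula holds.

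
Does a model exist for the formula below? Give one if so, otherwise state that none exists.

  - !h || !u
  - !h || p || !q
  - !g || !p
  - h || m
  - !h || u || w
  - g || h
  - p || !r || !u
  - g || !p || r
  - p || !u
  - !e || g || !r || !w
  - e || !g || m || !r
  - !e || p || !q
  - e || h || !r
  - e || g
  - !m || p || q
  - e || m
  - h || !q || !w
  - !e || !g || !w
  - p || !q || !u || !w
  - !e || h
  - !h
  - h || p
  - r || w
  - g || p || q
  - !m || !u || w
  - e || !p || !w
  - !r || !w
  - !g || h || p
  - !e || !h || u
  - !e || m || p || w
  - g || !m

UNSATISFIABLE

Case h = True:
  Clause (!h) is falsified — contradiction.
Case h = False:
  (h || m) forces m = True.
  (g || h) forces g = True.
  (!g || !p) forces p = False.
  Clause (h || p) is falsified — contradiction.
Both cases fail, so the formula is unsatisfiable.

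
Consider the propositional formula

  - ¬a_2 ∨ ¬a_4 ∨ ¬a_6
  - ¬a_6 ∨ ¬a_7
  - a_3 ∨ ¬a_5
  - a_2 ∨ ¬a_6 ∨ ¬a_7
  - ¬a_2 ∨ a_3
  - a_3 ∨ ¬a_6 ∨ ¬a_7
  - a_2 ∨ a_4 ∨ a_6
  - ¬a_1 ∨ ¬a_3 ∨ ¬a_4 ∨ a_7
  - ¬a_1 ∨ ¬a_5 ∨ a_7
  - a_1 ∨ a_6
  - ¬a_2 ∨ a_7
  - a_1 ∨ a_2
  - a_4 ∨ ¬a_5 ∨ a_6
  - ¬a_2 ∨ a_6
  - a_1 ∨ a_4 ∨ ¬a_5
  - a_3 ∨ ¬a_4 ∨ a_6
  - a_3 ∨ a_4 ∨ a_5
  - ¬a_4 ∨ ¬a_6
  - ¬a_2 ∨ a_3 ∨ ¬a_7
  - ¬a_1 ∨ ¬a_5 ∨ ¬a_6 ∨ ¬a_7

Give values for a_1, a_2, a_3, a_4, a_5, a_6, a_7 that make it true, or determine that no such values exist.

a_1 = True, a_2 = False, a_3 = True, a_4 = True, a_5 = False, a_6 = False, a_7 = True

Try a_1 = False:
  (a_1 ∨ a_6) forces a_6 = True.
  (¬a_6 ∨ ¬a_7) forces a_7 = False.
  (¬a_2 ∨ a_7) forces a_2 = False.
  clause (a_1 ∨ a_2) is falsified — backtrack.
So a_1 = True.
Set a_2 = False.
Set a_3 = True.
Set a_4 = True.
  then (¬a_1 ∨ ¬a_3 ∨ ¬a_4 ∨ a_7) forces a_7 = True.
  then (¬a_4 ∨ ¬a_6) forces a_6 = False.
Set a_5 = False.
All clauses satisfied.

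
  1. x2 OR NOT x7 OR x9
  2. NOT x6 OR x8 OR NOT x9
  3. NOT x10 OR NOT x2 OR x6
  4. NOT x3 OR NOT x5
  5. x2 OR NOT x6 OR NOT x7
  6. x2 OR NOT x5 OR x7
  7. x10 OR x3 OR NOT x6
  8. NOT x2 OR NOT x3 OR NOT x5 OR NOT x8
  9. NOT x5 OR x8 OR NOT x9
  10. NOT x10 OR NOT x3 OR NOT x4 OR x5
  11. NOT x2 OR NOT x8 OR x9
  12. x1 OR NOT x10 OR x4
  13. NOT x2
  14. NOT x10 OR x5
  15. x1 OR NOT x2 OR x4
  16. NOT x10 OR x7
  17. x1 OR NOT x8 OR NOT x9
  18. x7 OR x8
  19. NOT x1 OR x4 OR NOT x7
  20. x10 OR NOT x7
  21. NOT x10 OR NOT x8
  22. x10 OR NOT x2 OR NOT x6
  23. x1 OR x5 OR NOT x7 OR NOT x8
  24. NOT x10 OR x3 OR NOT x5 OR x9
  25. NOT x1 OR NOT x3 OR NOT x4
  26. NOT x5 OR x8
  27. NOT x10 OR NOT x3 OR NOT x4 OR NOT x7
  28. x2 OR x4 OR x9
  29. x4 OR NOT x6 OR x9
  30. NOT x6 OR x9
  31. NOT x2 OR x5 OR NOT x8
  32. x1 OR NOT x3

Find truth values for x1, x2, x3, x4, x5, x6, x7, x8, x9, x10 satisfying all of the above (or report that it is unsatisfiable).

x1: True; x2: False; x3: False; x4: True; x5: False; x6: False; x7: False; x8: True; x9: False; x10: False

Unit clause (NOT x2) forces x2 = False.
Set x1 = True.
Set x3 = False.
Set x4 = True.
Set x5 = False.
  then (NOT x10 OR x5) forces x10 = False.
  then (x10 OR NOT x7) forces x7 = False.
  then (x10 OR x3 OR NOT x6) forces x6 = False.
  then (x7 OR x8) forces x8 = True.
Set x9 = False.
All clauses satisfied.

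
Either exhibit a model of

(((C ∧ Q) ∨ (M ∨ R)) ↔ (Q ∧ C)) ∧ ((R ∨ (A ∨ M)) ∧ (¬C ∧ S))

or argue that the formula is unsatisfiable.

C = False, S = True, A = True, R = False, Q = True, M = False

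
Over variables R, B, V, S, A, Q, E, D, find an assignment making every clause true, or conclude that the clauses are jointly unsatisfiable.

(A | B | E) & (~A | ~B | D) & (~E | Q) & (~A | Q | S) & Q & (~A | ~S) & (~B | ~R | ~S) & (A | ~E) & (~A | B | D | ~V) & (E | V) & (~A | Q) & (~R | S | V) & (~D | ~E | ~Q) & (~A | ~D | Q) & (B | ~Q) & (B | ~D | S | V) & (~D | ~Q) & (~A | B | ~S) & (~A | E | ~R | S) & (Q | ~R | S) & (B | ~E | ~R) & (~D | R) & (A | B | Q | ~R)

R=F, B=T, V=T, S=T, A=F, Q=T, E=F, D=F

Unit clause (Q) forces Q = True.
In (B | ~Q) only B is left, so B = True.
In (~D | ~Q) only ~D is left, so D = False.
In (~A | ~B | D) only ~A is left, so A = False.
In (A | ~E) only ~E is left, so E = False.
In (E | V) only V is left, so V = True.
Set R = False.
Set S = True.
All clauses satisfied.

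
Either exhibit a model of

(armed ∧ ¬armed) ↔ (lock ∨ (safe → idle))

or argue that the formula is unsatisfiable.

armed = True; idle = False; lock = False; safe = True

  (armed ∧ ¬armed) ↔ (lock ∨ (safe → idle)) = True
    armed ∧ ¬armed = False
      ¬armed = False
    lock ∨ (safe → idle) = False
      safe → idle = False
The formula evaluates to True.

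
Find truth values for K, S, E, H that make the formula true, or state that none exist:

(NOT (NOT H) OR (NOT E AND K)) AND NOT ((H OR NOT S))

K: True, S: True, E: False, H: False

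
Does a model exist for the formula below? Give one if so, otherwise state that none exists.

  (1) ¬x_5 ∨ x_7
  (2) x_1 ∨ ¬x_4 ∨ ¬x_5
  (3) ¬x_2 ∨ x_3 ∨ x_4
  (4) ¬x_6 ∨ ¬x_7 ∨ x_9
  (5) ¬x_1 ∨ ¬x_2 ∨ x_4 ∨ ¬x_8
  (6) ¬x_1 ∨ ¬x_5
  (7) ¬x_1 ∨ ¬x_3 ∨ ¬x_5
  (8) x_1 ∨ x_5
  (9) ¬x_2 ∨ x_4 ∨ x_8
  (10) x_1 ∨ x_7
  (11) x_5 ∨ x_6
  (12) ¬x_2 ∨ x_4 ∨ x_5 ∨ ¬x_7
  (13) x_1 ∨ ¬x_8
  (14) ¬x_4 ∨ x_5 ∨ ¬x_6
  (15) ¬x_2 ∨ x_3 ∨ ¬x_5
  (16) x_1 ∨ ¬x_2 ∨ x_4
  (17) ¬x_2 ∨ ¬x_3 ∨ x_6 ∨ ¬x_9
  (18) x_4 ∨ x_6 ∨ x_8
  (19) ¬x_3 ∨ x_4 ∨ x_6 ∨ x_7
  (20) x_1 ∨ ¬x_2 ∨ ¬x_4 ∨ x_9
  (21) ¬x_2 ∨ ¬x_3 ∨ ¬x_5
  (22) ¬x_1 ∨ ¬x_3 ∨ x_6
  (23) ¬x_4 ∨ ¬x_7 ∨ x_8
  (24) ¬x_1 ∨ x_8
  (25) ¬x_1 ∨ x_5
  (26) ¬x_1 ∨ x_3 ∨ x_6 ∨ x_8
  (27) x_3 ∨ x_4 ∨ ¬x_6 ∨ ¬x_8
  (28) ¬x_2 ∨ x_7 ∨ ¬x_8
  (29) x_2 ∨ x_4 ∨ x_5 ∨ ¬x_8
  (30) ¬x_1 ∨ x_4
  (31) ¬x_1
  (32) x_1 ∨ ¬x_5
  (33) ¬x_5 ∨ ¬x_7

Case x_1 = True:
  Clause (¬x_1) is falsified — contradiction.
Case x_1 = False:
  (x_1 ∨ x_5) forces x_5 = True.
  Clause (x_1 ∨ ¬x_5) is falsified — contradiction.
Both cases fail, so the formula is unsatisfiable.

Unsatisfiable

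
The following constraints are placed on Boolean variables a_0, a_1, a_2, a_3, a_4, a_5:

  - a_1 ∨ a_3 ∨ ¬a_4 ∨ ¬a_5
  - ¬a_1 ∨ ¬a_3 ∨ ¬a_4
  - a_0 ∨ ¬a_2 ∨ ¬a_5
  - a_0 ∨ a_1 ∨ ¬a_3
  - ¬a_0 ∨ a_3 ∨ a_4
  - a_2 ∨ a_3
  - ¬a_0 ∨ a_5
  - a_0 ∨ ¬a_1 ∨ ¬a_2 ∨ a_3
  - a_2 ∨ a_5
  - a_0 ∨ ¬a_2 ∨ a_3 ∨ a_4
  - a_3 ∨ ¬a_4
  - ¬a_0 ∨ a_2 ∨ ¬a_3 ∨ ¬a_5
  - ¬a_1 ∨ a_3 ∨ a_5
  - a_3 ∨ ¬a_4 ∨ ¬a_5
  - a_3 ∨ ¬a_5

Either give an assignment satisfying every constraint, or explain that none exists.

a_0=T, a_1=T, a_2=T, a_3=T, a_4=F, a_5=T

Set a_0 = True.
  then (¬a_0 ∨ a_5) forces a_5 = True.
  then (a_3 ∨ ¬a_5) forces a_3 = True.
  then (¬a_0 ∨ a_2 ∨ ¬a_3 ∨ ¬a_5) forces a_2 = True.
Set a_1 = True.
  then (¬a_1 ∨ ¬a_3 ∨ ¬a_4) forces a_4 = False.
All clauses satisfied.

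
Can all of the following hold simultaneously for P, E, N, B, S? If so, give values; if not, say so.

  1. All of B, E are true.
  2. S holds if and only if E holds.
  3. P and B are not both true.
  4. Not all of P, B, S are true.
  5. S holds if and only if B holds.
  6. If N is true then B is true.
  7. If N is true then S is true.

P = False; E = True; N = False; B = True; S = True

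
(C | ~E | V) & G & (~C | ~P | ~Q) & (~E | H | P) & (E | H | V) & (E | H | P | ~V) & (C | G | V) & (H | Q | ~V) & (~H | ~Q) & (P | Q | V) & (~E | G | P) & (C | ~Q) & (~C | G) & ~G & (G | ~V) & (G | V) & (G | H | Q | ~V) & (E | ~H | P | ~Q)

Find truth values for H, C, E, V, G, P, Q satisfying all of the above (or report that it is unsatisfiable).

UNSATISFIABLE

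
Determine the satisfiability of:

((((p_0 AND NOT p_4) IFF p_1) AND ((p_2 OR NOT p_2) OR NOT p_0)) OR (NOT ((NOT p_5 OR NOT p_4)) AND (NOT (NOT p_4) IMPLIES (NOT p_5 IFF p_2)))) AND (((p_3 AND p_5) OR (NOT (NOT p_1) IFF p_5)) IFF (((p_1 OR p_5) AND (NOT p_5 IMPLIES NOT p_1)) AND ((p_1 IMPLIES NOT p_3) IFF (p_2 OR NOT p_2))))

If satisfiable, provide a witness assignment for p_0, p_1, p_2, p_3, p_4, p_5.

p_0 = True, p_1 = True, p_2 = False, p_3 = False, p_4 = True, p_5 = True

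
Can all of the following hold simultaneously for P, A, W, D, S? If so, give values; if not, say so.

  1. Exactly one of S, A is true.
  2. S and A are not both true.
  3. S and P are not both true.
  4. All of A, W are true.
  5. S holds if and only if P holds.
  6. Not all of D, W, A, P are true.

P = False, A = True, W = True, D = True, S = False

  (1) {S, A}: 1 true — exactly one ✓
  (2) S=F, A=T — not both ✓
  (3) S=F, P=F — not both ✓
  (4) {A, W}: all 2 true ✓
  (5) S=F, P=F — same ✓
  (6) {D, W, A, P}: 3/4 true — not all ✓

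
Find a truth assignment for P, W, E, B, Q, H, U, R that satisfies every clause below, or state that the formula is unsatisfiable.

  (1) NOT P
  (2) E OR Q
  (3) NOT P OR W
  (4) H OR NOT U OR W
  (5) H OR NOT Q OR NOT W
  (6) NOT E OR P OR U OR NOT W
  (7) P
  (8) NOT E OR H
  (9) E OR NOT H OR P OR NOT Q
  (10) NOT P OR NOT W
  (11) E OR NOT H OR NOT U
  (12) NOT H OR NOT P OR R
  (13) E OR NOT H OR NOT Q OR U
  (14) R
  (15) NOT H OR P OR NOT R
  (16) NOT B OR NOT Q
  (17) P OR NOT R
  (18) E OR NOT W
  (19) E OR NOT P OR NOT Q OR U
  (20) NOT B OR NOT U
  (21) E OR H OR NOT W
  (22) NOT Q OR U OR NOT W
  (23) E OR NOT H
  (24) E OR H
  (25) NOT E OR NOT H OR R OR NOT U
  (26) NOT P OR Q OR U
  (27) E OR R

The formula is unsatisfiable.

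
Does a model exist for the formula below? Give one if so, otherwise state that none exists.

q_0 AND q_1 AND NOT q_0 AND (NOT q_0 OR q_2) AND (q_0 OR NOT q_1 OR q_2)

No satisfying assignment exists.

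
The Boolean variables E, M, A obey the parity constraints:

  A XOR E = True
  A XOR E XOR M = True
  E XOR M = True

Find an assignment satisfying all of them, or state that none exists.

E = True, M = False, A = False

A XOR E = F XOR T = True ✓
A XOR E XOR M = F XOR T XOR F = True ✓
E XOR M = T XOR F = True ✓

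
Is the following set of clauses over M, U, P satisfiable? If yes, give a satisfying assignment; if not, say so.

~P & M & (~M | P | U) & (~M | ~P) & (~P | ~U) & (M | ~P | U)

M: True, U: True, P: False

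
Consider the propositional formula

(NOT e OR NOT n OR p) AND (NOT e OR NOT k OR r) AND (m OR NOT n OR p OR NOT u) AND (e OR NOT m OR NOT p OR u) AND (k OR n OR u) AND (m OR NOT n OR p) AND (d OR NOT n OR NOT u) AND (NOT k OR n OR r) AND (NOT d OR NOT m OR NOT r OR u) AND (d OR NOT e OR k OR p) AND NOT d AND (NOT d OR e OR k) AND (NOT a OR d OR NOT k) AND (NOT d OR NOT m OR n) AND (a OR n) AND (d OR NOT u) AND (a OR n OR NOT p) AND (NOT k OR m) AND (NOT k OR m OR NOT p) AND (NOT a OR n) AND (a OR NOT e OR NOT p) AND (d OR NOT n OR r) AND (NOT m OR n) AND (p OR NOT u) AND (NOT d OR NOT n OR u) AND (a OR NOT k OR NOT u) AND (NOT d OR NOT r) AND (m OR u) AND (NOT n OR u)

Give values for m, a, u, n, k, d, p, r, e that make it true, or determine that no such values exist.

Case d = True:
  Clause (NOT d) is falsified — contradiction.
Case d = False:
  (d OR NOT u) forces u = False.
  (m OR u) forces m = True.
  (NOT m OR n) forces n = True.
  Clause (NOT n OR u) is falsified — contradiction.
Both cases fail, so the formula is unsatisfiable.

No satisfying assignment exists.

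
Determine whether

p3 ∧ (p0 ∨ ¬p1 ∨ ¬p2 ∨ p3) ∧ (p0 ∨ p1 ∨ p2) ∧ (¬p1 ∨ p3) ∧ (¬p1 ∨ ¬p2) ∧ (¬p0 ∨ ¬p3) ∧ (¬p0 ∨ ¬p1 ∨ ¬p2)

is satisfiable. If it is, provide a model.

Unit clause (p3) forces p3 = True.
In (¬p0 ∨ ¬p3) only ¬p0 is left, so p0 = False.
Set p1 = False.
  then (p0 ∨ p1 ∨ p2) forces p2 = True.
Check each clause:
  (p3): p3 holds.
  (p0 ∨ ¬p1 ∨ ¬p2 ∨ p3): ¬p1 holds.
  (p0 ∨ p1 ∨ p2): p2 holds.
  (¬p1 ∨ p3): ¬p1 holds.
  (¬p1 ∨ ¬p2): ¬p1 holds.
  (¬p0 ∨ ¬p3): ¬p0 holds.
  (¬p0 ∨ ¬p1 ∨ ¬p2): ¬p0 holds.
All clauses satisfied.

p0: False, p1: False, p2: True, p3: True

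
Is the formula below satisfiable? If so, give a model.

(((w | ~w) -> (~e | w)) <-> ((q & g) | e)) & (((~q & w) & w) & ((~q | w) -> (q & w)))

Case q = True: the conjunct ~q is False.
Case q = False: the conjunct (~q | w) -> (q & w) becomes (True | w) -> (False & w) = False.
Both cases fail — unsatisfiable.

The formula is unsatisfiable.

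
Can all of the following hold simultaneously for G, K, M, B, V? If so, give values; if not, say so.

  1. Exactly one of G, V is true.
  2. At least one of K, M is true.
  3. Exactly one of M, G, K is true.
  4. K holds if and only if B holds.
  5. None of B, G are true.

G = False; K = False; M = True; B = False; V = True

  (1) {G, V}: 1 true — exactly one ✓
  (2) {K, M}: 1 true — at least one ✓
  (3) {M, G, K}: 1 true — exactly one ✓
  (4) K=F, B=F — same ✓
  (5) {B, G}: 0 true — none ✓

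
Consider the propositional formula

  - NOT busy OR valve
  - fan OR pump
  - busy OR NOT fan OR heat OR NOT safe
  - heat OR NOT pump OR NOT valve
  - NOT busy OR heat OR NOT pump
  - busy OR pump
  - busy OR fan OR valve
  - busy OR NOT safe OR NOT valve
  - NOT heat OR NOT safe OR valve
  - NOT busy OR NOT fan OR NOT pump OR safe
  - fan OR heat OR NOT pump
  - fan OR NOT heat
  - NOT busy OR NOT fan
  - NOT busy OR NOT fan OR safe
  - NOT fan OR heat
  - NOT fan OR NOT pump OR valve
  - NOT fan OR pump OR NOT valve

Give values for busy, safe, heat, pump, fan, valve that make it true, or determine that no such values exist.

busy = False, safe = False, heat = True, pump = True, fan = True, valve = True

Try busy = True:
  (NOT busy OR valve) forces valve = True.
  (NOT busy OR NOT fan) forces fan = False.
  (fan OR pump) forces pump = True.
  (heat OR NOT pump OR NOT valve) forces heat = True.
  clause (fan OR NOT heat) is falsified — backtrack.
So busy = False.
  then (busy OR pump) forces pump = True.
Set safe = False.
Set heat = True.
  then (fan OR NOT heat) forces fan = True.
  then (NOT fan OR NOT pump OR valve) forces valve = True.
All clauses satisfied.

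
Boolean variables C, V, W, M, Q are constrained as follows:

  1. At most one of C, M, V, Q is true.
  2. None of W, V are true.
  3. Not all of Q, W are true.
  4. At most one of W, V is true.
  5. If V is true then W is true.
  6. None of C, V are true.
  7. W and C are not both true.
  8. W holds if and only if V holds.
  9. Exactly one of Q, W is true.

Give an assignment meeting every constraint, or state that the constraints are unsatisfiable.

C = False; V = False; W = False; M = False; Q = True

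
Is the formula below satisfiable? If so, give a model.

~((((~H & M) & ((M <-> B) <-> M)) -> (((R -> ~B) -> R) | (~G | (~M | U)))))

R = False; H = False; M = True; U = False; B = True; G = True

  ~((((~H & M) & ((M <-> B) <-> M)) -> (((R -> ~B) -> R) | (~G | (~M | U))))) = True
    ((~H & M) & ((M <-> B) <-> M)) -> (((R -> ~B) -> R) | (~G | (~M | U))) = False
      (~H & M) & ((M <-> B) <-> M) = True
        ~H & M = True
          ~H = True
        (M <-> B) <-> M = True
          M <-> B = True
      ((R -> ~B) -> R) | (~G | (~M | U)) = False
        (R -> ~B) -> R = False
          R -> ~B = True
            ~B = False
        ~G | (~M | U) = False
          ~G = False
          ~M | U = False
            ~M = False
The formula evaluates to True.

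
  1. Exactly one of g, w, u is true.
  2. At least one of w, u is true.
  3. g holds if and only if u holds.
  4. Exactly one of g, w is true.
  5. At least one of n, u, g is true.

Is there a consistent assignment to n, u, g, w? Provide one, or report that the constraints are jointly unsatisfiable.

n = True, u = False, g = False, w = True

  (1) {g, w, u}: 1 true — exactly one ✓
  (2) {w, u}: 1 true — at least one ✓
  (3) g=F, u=F — same ✓
  (4) {g, w}: 1 true — exactly one ✓
  (5) {n, u, g}: 1 true — at least one ✓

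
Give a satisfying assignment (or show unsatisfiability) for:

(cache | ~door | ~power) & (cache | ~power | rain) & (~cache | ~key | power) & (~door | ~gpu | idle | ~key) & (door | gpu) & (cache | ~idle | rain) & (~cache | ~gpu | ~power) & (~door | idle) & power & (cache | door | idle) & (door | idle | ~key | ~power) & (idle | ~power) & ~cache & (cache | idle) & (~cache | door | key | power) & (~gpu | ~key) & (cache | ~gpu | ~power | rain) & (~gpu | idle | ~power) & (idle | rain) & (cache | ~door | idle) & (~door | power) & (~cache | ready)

Unit clause (power) forces power = True.
In (idle | ~power) only idle is left, so idle = True.
Unit clause (~cache) forces cache = False.
In (cache | ~door | ~power) only ~door is left, so door = False.
In (cache | ~power | rain) only rain is left, so rain = True.
In (door | gpu) only gpu is left, so gpu = True.
In (~gpu | ~key) only ~key is left, so key = False.
Set ready = False.
All clauses satisfied.

ready: False; key: False; power: True; rain: True; cache: False; door: False; idle: True; gpu: True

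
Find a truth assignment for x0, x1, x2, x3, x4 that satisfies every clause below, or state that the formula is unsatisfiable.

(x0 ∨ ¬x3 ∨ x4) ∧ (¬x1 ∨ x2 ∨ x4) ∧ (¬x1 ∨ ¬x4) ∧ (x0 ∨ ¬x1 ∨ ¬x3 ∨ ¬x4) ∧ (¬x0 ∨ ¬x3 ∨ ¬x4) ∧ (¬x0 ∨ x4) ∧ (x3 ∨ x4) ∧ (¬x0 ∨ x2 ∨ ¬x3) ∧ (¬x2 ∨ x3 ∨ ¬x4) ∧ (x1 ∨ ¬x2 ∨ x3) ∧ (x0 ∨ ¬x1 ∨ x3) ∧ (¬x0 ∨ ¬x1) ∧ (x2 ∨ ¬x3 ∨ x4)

Set x0 = False.
Try x1 = True:
  (¬x1 ∨ ¬x4) forces x4 = False.
  (x0 ∨ ¬x3 ∨ x4) forces x3 = False.
  clause (x3 ∨ x4) is falsified — backtrack.
So x1 = False.
Set x2 = False.
Set x3 = True.
  then (x0 ∨ ¬x3 ∨ x4) forces x4 = True.
All clauses satisfied.

x0: False, x1: False, x2: False, x3: True, x4: True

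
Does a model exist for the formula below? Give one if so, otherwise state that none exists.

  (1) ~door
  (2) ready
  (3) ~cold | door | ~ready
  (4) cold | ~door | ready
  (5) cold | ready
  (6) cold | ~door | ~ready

cold: False; door: False; ready: True

Unit clause (~door) forces door = False.
Unit clause (ready) forces ready = True.
In (~cold | door | ~ready) only ~cold is left, so cold = False.
Check each clause:
  (~door): ~door holds.
  (ready): ready holds.
  (~cold | door | ~ready): ~cold holds.
  (cold | ~door | ready): ~door holds.
  (cold | ready): ready holds.
  (cold | ~door | ~ready): ~door holds.
All clauses satisfied.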